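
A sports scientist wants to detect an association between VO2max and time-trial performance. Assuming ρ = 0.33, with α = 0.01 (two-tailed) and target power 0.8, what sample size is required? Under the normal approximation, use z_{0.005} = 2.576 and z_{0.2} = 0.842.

Fisher's z: C = ½·ln((1+r)/(1−r)) = ½·ln(1.9851) = 0.3428.
n = ((z_{α/2} + z_β)/C)² + 3.
(2.576 + 0.842) / 0.3428 = 3.418 / 0.3428 = 9.971.
n = 9.971² + 3 = 99.42 + 3 = 102.4.
Round up.

n = 103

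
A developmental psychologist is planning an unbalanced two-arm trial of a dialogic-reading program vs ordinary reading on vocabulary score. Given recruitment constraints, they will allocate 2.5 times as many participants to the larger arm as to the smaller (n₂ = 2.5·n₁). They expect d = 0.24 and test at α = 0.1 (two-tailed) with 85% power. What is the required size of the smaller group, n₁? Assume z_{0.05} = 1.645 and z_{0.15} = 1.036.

n₁ = 175

With allocation ratio k = n₂/n₁ = 2.5, Var(x̄₁−x̄₂) = σ²(1/n₁ + 1/(k·n₁)) = σ²·(k+1)/(k·n₁).
So n₁ = (1 + 1/k)·((z_{α/2} + z_β)/d)² = 1.400 × (2.681/0.24)².
n₁ = 1.400 × 124.79 = 174.7.
Round up: n₁ = 175, giving n₂ = ⌈2.5 × 175⌉ = ⌈437.5⌉ = 438.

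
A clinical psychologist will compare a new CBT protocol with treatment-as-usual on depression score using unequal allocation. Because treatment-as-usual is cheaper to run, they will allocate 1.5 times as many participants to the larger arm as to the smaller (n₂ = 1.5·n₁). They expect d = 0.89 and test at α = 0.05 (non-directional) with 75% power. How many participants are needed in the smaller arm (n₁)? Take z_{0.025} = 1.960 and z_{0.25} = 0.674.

n₁ = 15

With allocation ratio k = n₂/n₁ = 1.5, Var(x̄₁−x̄₂) = σ²(1/n₁ + 1/(k·n₁)) = σ²·(k+1)/(k·n₁).
So n₁ = (1 + 1/k)·((z_{α/2} + z_β)/d)² = 1.667 × (2.634/0.89)².
n₁ = 1.667 × 8.76 = 14.6.
Round up: n₁ = 15, giving n₂ = ⌈1.5 × 15⌉ = ⌈22.5⌉ = 23.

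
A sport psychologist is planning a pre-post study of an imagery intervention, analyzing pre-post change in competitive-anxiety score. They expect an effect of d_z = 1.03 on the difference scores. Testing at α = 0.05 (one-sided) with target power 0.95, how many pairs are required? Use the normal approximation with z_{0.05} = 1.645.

n = 11 pairs

For a paired (one-sample on differences) test: n = ((z_{α} + z_β) / d)².
z_{α} + z_β = 1.645 + 1.645 = 3.290.
n = (3.290 / 1.03)² = 3.194² = 10.20.
Round up.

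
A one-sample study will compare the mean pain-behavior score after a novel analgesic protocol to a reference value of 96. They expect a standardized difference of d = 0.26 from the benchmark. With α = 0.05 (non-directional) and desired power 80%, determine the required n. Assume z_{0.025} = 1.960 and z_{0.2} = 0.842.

n = 117

For a one-sample test: n = ((z_{α/2} + z_β) / d)².
z_{α/2} + z_β = 1.960 + 0.842 = 2.802.
n = (2.802 / 0.26)² = 10.777² = 116.14.
Round up.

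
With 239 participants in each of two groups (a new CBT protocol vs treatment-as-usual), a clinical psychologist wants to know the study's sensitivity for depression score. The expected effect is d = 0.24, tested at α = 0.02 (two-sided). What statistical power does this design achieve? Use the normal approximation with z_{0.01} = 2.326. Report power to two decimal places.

For two equal groups, power = Φ(d·√(n/2) − z_{α/2}).
d·√(n/2) = 0.24 × √(239/2) = 0.24 × 10.932 = 2.624.
z_β = 2.624 − 2.326 = 0.298.
Power = Φ(0.298) = 0.617.

power ≈ 0.62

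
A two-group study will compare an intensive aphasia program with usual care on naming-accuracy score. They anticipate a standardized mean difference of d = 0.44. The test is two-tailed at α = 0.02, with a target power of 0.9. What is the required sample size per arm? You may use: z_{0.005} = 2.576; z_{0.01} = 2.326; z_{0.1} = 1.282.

n = 135 per group

For two independent groups with equal n: n = 2·((z_{α/2} + z_β) / d)².
z_{α/2} + z_β = 2.326 + 1.282 = 3.608.
n = 2 × (3.608 / 0.44)² = 2 × 8.200² = 2 × 67.24 = 134.5.
Round up to the next whole participant.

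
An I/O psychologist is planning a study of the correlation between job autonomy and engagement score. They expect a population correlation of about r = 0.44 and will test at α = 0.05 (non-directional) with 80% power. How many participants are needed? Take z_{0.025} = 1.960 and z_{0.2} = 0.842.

Fisher's z: C = ½·ln((1+r)/(1−r)) = ½·ln(2.5714) = 0.4722.
n = ((z_{α/2} + z_β)/C)² + 3.
(1.960 + 0.842) / 0.4722 = 2.802 / 0.4722 = 5.934.
n = 5.934² + 3 = 35.21 + 3 = 38.2.
Round up.

n = 39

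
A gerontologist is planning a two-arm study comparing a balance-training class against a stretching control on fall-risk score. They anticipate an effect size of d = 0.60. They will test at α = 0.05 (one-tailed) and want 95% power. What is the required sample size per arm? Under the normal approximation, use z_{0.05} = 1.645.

For two independent groups with equal n: n = 2·((z_{α} + z_β) / d)².
z_{α} + z_β = 1.645 + 1.645 = 3.290.
n = 2 × (3.290 / 0.60)² = 2 × 5.483² = 2 × 30.07 = 60.1.
Round up to the next whole participant.

n = 61 per group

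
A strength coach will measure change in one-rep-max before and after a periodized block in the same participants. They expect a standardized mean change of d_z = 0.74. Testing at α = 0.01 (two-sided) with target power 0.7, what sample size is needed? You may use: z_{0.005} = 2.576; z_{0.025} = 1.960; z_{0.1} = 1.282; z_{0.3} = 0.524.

n = 18 pairs

For a paired (one-sample on differences) test: n = ((z_{α/2} + z_β) / d)².
z_{α/2} + z_β = 2.576 + 0.524 = 3.100.
n = (3.100 / 0.74)² = 4.189² = 17.55.
Round up.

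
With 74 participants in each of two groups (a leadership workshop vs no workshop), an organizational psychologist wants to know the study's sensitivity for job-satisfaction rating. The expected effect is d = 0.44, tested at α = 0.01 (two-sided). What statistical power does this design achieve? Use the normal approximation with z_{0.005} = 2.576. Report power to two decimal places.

power ≈ 0.54

For two equal groups, power = Φ(d·√(n/2) − z_{α/2}).
d·√(n/2) = 0.44 × √(74/2) = 0.44 × 6.083 = 2.676.
z_β = 2.676 − 2.576 = 0.100.
Power = Φ(0.100) = 0.540.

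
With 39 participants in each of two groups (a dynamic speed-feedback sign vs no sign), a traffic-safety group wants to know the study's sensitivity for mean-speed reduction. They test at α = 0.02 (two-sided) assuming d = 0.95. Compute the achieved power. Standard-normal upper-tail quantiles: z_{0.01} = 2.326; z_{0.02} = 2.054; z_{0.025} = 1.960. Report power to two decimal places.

power ≈ 0.97

For two equal groups, power = Φ(d·√(n/2) − z_{α/2}).
d·√(n/2) = 0.95 × √(39/2) = 0.95 × 4.416 = 4.195.
z_β = 4.195 − 2.326 = 1.869.
Power = Φ(1.869) = 0.969.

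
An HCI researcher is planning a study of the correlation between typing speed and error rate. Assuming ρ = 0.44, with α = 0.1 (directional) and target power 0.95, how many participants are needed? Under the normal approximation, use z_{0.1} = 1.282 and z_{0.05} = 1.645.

Fisher's z: C = ½·ln((1+r)/(1−r)) = ½·ln(2.5714) = 0.4722.
n = ((z_{α} + z_β)/C)² + 3.
(1.282 + 1.645) / 0.4722 = 2.927 / 0.4722 = 6.199.
n = 6.199² + 3 = 38.42 + 3 = 41.4.
Round up.

n = 42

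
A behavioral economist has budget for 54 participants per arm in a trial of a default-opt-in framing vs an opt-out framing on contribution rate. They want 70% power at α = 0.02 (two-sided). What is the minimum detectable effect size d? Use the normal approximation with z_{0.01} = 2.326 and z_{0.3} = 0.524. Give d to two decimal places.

For two independent groups of n = 54 each: d_min = (z_{α/2} + z_β)·√(2/n).
z-sum = 2.326 + 0.524 = 2.850.
d_min = 2.850 × √(2/54) = 2.850 × 0.1925 = 0.548.

d_min ≈ 0.55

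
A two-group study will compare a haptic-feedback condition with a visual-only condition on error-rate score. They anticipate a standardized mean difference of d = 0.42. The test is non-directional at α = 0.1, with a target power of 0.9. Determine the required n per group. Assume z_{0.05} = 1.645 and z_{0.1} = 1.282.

For two independent groups with equal n: n = 2·((z_{α/2} + z_β) / d)².
z_{α/2} + z_β = 1.645 + 1.282 = 2.927.
n = 2 × (2.927 / 0.42)² = 2 × 6.969² = 2 × 48.57 = 97.1.
Round up to the next whole participant.

n = 98 per group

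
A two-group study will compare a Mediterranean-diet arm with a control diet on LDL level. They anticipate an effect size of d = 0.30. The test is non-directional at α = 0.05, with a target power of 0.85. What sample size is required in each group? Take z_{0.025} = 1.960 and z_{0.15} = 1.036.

n = 200 per group

For two independent groups with equal n: n = 2·((z_{α/2} + z_β) / d)².
z_{α/2} + z_β = 1.960 + 1.036 = 2.996.
n = 2 × (2.996 / 0.30)² = 2 × 9.987² = 2 × 99.73 = 199.5.
Round up to the next whole participant.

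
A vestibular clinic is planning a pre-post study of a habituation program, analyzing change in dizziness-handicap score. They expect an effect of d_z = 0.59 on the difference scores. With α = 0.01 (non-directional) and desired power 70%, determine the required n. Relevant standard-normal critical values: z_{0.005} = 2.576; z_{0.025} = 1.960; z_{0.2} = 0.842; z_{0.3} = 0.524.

n = 28 pairs

For a paired (one-sample on differences) test: n = ((z_{α/2} + z_β) / d)².
z_{α/2} + z_β = 2.576 + 0.524 = 3.100.
n = (3.100 / 0.59)² = 5.254² = 27.61.
Round up.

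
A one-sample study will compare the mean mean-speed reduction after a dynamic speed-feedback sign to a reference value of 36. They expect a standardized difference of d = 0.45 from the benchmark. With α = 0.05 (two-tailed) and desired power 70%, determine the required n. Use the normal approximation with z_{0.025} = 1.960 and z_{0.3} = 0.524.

For a one-sample test: n = ((z_{α/2} + z_β) / d)².
z_{α/2} + z_β = 1.960 + 0.524 = 2.484.
n = (2.484 / 0.45)² = 5.520² = 30.47.
Round up.

n = 31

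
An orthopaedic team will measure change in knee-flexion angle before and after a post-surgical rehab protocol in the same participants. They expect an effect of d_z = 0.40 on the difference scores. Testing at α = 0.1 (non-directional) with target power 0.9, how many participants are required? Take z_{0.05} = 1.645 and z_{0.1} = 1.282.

n = 54 pairs

For a paired (one-sample on differences) test: n = ((z_{α/2} + z_β) / d)².
z_{α/2} + z_β = 1.645 + 1.282 = 2.927.
n = (2.927 / 0.40)² = 7.317² = 53.55.
Round up.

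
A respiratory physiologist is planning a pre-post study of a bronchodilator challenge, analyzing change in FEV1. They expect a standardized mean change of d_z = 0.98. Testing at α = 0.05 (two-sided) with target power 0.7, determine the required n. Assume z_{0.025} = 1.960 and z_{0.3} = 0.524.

For a paired (one-sample on differences) test: n = ((z_{α/2} + z_β) / d)².
z_{α/2} + z_β = 1.960 + 0.524 = 2.484.
n = (2.484 / 0.98)² = 2.535² = 6.42.
Round up.

n = 7 pairs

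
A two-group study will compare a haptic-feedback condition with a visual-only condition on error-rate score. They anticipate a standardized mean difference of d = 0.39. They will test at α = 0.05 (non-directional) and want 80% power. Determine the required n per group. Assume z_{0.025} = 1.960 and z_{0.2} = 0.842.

For two independent groups with equal n: n = 2·((z_{α/2} + z_β) / d)².
z_{α/2} + z_β = 1.960 + 0.842 = 2.802.
n = 2 × (2.802 / 0.39)² = 2 × 7.185² = 2 × 51.62 = 103.2.
Round up to the next whole participant.

n = 104 per group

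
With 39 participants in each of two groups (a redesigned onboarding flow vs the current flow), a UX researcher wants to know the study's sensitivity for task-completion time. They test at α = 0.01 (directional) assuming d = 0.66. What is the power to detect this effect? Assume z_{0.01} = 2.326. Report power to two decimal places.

power ≈ 0.72

For two equal groups, power = Φ(d·√(n/2) − z_{α}).
d·√(n/2) = 0.66 × √(39/2) = 0.66 × 4.416 = 2.914.
z_β = 2.914 − 2.326 = 0.588.
Power = Φ(0.588) = 0.722.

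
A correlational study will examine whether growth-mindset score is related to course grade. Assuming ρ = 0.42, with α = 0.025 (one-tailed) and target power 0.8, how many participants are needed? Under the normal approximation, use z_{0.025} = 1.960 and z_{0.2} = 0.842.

Fisher's z: C = ½·ln((1+r)/(1−r)) = ½·ln(2.4483) = 0.4477.
n = ((z_{α} + z_β)/C)² + 3.
(1.960 + 0.842) / 0.4477 = 2.802 / 0.4477 = 6.259.
n = 6.259² + 3 = 39.17 + 3 = 42.2.
Round up.

n = 43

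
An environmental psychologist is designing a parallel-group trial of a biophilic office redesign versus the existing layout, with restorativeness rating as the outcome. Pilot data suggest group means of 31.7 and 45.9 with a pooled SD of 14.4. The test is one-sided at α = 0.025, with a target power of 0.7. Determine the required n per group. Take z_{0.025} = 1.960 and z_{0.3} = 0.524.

n = 13 per group

Cohen's d = |M₁ − M₂| / SD_pooled = |31.7 − 45.9| / 14.4 = 14.2 / 14.4 = 0.986.
For two independent groups with equal n: n = 2·((z_{α} + z_β) / d)².
z_{α} + z_β = 1.960 + 0.524 = 2.484.
n = 2 × (2.484 / 0.986)² = 2 × 2.519² = 2 × 6.35 = 12.7.
Round up to the next whole participant.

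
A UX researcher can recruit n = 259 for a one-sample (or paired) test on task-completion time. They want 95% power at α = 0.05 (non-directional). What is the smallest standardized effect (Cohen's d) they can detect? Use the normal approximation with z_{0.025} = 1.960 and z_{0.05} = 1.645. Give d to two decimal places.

For a single sample (or paired design) of n = 259: d_min = (z_{α/2} + z_β)/√n.
z-sum = 1.960 + 1.645 = 3.605.
d_min = 3.605 / √259 = 3.605 / 16.093 = 0.224.

d_min ≈ 0.22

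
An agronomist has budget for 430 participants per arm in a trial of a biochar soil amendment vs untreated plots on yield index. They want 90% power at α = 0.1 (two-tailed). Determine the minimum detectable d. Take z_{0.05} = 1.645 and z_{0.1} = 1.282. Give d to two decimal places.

For two independent groups of n = 430 each: d_min = (z_{α/2} + z_β)·√(2/n).
z-sum = 1.645 + 1.282 = 2.927.
d_min = 2.927 × √(2/430) = 2.927 × 0.0682 = 0.200.

d_min ≈ 0.20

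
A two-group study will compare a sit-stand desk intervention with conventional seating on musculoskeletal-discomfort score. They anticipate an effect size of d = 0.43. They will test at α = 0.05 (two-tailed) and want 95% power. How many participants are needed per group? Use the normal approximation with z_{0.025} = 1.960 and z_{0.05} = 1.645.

n = 141 per group

For two independent groups with equal n: n = 2·((z_{α/2} + z_β) / d)².
z_{α/2} + z_β = 1.960 + 1.645 = 3.605.
n = 2 × (3.605 / 0.43)² = 2 × 8.384² = 2 × 70.29 = 140.6.
Round up to the next whole participant.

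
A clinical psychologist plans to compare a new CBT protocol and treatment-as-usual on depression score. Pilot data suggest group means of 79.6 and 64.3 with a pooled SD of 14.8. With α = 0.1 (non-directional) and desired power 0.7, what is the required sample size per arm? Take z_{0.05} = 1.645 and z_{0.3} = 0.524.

n = 9 per group

Cohen's d = |M₁ − M₂| / SD_pooled = |79.6 − 64.3| / 14.8 = 15.3 / 14.8 = 1.034.
For two independent groups with equal n: n = 2·((z_{α/2} + z_β) / d)².
z_{α/2} + z_β = 1.645 + 0.524 = 2.169.
n = 2 × (2.169 / 1.034)² = 2 × 2.098² = 2 × 4.40 = 8.8.
Round up to the next whole participant.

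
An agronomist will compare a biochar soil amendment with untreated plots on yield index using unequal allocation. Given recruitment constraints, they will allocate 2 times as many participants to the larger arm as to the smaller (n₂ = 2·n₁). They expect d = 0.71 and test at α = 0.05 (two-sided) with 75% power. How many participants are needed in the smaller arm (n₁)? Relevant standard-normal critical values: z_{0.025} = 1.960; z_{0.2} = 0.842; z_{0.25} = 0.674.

n₁ = 21

With allocation ratio k = n₂/n₁ = 2, Var(x̄₁−x̄₂) = σ²(1/n₁ + 1/(k·n₁)) = σ²·(k+1)/(k·n₁).
So n₁ = (1 + 1/k)·((z_{α/2} + z_β)/d)² = 1.500 × (2.634/0.71)².
n₁ = 1.500 × 13.76 = 20.6.
Round up: n₁ = 21, giving n₂ = 2 × 21 = 42.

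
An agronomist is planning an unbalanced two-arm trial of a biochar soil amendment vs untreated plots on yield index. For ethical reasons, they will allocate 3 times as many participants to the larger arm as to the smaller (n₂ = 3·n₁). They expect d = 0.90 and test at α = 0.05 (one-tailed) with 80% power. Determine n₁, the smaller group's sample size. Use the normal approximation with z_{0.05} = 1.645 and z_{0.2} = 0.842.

With allocation ratio k = n₂/n₁ = 3, Var(x̄₁−x̄₂) = σ²(1/n₁ + 1/(k·n₁)) = σ²·(k+1)/(k·n₁).
So n₁ = (1 + 1/k)·((z_{α} + z_β)/d)² = 1.333 × (2.487/0.90)².
n₁ = 1.333 × 7.64 = 10.2.
Round up: n₁ = 11, giving n₂ = 3 × 11 = 33.

n₁ = 11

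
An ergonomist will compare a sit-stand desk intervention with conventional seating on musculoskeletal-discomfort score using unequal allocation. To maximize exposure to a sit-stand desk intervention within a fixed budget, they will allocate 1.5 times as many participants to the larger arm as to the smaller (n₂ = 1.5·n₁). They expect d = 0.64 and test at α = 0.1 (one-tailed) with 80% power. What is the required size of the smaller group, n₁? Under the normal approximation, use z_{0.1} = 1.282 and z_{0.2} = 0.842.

With allocation ratio k = n₂/n₁ = 1.5, Var(x̄₁−x̄₂) = σ²(1/n₁ + 1/(k·n₁)) = σ²·(k+1)/(k·n₁).
So n₁ = (1 + 1/k)·((z_{α} + z_β)/d)² = 1.667 × (2.124/0.64)².
n₁ = 1.667 × 11.01 = 18.4.
Round up: n₁ = 19, giving n₂ = ⌈1.5 × 19⌉ = ⌈28.5⌉ = 29.

n₁ = 19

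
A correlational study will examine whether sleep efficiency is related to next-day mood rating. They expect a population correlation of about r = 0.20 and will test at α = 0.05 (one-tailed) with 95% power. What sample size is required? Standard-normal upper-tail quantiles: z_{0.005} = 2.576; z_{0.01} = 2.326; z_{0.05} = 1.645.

Fisher's z: C = ½·ln((1+r)/(1−r)) = ½·ln(1.5000) = 0.2027.
n = ((z_{α} + z_β)/C)² + 3.
(1.645 + 1.645) / 0.2027 = 3.290 / 0.2027 = 16.231.
n = 16.231² + 3 = 263.44 + 3 = 266.4.
Round up.

n = 267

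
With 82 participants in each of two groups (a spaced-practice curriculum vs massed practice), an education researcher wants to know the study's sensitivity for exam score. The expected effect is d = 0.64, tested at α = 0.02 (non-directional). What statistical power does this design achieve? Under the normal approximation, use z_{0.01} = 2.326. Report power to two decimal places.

power ≈ 0.96

For two equal groups, power = Φ(d·√(n/2) − z_{α/2}).
d·√(n/2) = 0.64 × √(82/2) = 0.64 × 6.403 = 4.098.
z_β = 4.098 − 2.326 = 1.772.
Power = Φ(1.772) = 0.962.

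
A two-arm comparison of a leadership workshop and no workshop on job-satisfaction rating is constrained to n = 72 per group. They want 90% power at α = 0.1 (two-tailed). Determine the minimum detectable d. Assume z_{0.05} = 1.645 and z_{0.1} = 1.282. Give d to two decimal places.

For two independent groups of n = 72 each: d_min = (z_{α/2} + z_β)·√(2/n).
z-sum = 1.645 + 1.282 = 2.927.
d_min = 2.927 × √(2/72) = 2.927 × 0.1667 = 0.488.

d_min ≈ 0.49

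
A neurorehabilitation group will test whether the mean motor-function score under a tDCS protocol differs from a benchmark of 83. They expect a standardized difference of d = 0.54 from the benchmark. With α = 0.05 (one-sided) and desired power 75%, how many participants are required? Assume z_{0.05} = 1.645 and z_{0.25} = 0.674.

For a one-sample test: n = ((z_{α} + z_β) / d)².
z_{α} + z_β = 1.645 + 0.674 = 2.319.
n = (2.319 / 0.54)² = 4.294² = 18.44.
Round up.

n = 19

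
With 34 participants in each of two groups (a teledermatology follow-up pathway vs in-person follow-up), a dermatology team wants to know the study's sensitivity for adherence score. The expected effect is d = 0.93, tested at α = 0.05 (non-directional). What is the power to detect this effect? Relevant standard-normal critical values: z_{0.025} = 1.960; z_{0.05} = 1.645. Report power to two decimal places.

For two equal groups, power = Φ(d·√(n/2) − z_{α/2}).
d·√(n/2) = 0.93 × √(34/2) = 0.93 × 4.123 = 3.834.
z_β = 3.834 − 1.960 = 1.874.
Power = Φ(1.874) = 0.970.

power ≈ 0.97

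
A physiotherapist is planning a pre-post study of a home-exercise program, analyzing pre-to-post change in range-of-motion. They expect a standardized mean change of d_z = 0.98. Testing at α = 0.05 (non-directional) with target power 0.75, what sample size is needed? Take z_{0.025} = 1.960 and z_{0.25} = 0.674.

For a paired (one-sample on differences) test: n = ((z_{α/2} + z_β) / d)².
z_{α/2} + z_β = 1.960 + 0.674 = 2.634.
n = (2.634 / 0.98)² = 2.688² = 7.22.
Round up.

n = 8 pairs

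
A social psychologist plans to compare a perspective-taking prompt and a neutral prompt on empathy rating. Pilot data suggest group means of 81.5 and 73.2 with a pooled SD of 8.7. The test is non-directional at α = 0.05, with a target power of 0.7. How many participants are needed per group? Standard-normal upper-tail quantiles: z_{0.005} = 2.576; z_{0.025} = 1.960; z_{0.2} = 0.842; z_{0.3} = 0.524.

n = 14 per group

Cohen's d = |M₁ − M₂| / SD_pooled = |81.5 − 73.2| / 8.7 = 8.3 / 8.7 = 0.954.
For two independent groups with equal n: n = 2·((z_{α/2} + z_β) / d)².
z_{α/2} + z_β = 1.960 + 0.524 = 2.484.
n = 2 × (2.484 / 0.954)² = 2 × 2.604² = 2 × 6.78 = 13.6.
Round up to the next whole participant.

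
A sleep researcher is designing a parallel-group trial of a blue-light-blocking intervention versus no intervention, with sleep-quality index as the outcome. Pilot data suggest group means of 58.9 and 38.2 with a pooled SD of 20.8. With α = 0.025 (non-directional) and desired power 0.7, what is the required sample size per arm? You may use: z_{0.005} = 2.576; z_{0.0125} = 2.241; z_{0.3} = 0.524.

Cohen's d = |M₁ − M₂| / SD_pooled = |58.9 − 38.2| / 20.8 = 20.7 / 20.8 = 0.995.
For two independent groups with equal n: n = 2·((z_{α/2} + z_β) / d)².
z_{α/2} + z_β = 2.241 + 0.524 = 2.765.
n = 2 × (2.765 / 0.995)² = 2 × 2.779² = 2 × 7.72 = 15.4.
Round up to the next whole participant.

n = 16 per group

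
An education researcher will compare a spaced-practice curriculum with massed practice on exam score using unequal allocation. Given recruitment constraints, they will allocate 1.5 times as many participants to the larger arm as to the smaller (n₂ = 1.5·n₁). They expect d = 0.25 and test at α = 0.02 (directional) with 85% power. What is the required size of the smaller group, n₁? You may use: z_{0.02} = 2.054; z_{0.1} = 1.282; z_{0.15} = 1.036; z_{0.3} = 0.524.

n₁ = 255

With allocation ratio k = n₂/n₁ = 1.5, Var(x̄₁−x̄₂) = σ²(1/n₁ + 1/(k·n₁)) = σ²·(k+1)/(k·n₁).
So n₁ = (1 + 1/k)·((z_{α} + z_β)/d)² = 1.667 × (3.090/0.25)².
n₁ = 1.667 × 152.77 = 254.6.
Round up: n₁ = 255, giving n₂ = ⌈1.5 × 255⌉ = ⌈382.5⌉ = 383.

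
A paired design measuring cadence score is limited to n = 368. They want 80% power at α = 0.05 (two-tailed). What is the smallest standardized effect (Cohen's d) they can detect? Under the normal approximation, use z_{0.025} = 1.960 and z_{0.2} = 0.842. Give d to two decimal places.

d_min ≈ 0.15

For a single sample (or paired design) of n = 368: d_min = (z_{α/2} + z_β)/√n.
z-sum = 1.960 + 0.842 = 2.802.
d_min = 2.802 / √368 = 2.802 / 19.183 = 0.146.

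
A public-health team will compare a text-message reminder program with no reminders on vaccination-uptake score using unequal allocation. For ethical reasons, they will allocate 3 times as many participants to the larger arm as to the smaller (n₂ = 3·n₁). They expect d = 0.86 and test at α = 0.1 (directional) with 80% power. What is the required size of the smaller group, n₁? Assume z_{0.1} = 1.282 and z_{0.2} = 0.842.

With allocation ratio k = n₂/n₁ = 3, Var(x̄₁−x̄₂) = σ²(1/n₁ + 1/(k·n₁)) = σ²·(k+1)/(k·n₁).
So n₁ = (1 + 1/k)·((z_{α} + z_β)/d)² = 1.333 × (2.124/0.86)².
n₁ = 1.333 × 6.10 = 8.1.
Round up: n₁ = 9, giving n₂ = 3 × 9 = 27.

n₁ = 9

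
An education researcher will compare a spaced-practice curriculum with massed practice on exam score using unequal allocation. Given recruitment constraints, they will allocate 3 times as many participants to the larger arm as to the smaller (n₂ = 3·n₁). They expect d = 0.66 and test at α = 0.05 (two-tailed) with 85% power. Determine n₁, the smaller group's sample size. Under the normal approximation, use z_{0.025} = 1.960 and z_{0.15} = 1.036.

n₁ = 28

With allocation ratio k = n₂/n₁ = 3, Var(x̄₁−x̄₂) = σ²(1/n₁ + 1/(k·n₁)) = σ²·(k+1)/(k·n₁).
So n₁ = (1 + 1/k)·((z_{α/2} + z_β)/d)² = 1.333 × (2.996/0.66)².
n₁ = 1.333 × 20.61 = 27.5.
Round up: n₁ = 28, giving n₂ = 3 × 28 = 84.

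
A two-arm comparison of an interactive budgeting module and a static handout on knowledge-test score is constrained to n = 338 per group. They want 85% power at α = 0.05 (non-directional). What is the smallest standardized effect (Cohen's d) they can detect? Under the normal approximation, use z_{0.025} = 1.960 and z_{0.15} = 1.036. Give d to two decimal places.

d_min ≈ 0.23

For two independent groups of n = 338 each: d_min = (z_{α/2} + z_β)·√(2/n).
z-sum = 1.960 + 1.036 = 2.996.
d_min = 2.996 × √(2/338) = 2.996 × 0.0769 = 0.230.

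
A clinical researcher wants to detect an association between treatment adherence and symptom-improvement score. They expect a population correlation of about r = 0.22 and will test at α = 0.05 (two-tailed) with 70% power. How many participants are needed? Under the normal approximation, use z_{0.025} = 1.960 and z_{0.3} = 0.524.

n = 127

Fisher's z: C = ½·ln((1+r)/(1−r)) = ½·ln(1.5641) = 0.2237.
n = ((z_{α/2} + z_β)/C)² + 3.
(1.960 + 0.524) / 0.2237 = 2.484 / 0.2237 = 11.104.
n = 11.104² + 3 = 123.30 + 3 = 126.3.
Round up.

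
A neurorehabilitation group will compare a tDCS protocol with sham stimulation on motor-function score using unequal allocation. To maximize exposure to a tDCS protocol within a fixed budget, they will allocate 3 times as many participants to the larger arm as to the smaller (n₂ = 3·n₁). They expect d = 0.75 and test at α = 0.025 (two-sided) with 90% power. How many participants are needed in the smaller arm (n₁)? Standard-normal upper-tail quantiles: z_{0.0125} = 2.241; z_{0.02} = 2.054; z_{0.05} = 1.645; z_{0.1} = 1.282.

With allocation ratio k = n₂/n₁ = 3, Var(x̄₁−x̄₂) = σ²(1/n₁ + 1/(k·n₁)) = σ²·(k+1)/(k·n₁).
So n₁ = (1 + 1/k)·((z_{α/2} + z_β)/d)² = 1.333 × (3.523/0.75)².
n₁ = 1.333 × 22.06 = 29.4.
Round up: n₁ = 30, giving n₂ = 3 × 30 = 90.

n₁ = 30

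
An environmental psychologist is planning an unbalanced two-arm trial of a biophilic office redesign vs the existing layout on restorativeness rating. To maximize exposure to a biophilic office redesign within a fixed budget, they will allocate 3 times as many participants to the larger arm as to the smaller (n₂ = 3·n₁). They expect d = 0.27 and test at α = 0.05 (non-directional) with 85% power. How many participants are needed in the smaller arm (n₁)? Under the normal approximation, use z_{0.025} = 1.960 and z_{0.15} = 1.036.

n₁ = 165

With allocation ratio k = n₂/n₁ = 3, Var(x̄₁−x̄₂) = σ²(1/n₁ + 1/(k·n₁)) = σ²·(k+1)/(k·n₁).
So n₁ = (1 + 1/k)·((z_{α/2} + z_β)/d)² = 1.333 × (2.996/0.27)².
n₁ = 1.333 × 123.13 = 164.2.
Round up: n₁ = 165, giving n₂ = 3 × 165 = 495.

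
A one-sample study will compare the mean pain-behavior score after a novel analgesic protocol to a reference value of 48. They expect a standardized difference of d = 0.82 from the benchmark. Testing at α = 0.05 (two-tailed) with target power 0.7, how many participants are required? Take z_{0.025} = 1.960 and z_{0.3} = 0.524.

n = 10

For a one-sample test: n = ((z_{α/2} + z_β) / d)².
z_{α/2} + z_β = 1.960 + 0.524 = 2.484.
n = (2.484 / 0.82)² = 3.029² = 9.18.
Round up.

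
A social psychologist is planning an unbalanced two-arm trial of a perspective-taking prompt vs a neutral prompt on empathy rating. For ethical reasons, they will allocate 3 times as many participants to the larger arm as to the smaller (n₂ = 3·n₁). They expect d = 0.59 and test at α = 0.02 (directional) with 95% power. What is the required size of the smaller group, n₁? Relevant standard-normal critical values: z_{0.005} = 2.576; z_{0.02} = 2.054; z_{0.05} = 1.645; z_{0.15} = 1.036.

With allocation ratio k = n₂/n₁ = 3, Var(x̄₁−x̄₂) = σ²(1/n₁ + 1/(k·n₁)) = σ²·(k+1)/(k·n₁).
So n₁ = (1 + 1/k)·((z_{α} + z_β)/d)² = 1.333 × (3.699/0.59)².
n₁ = 1.333 × 39.31 = 52.4.
Round up: n₁ = 53, giving n₂ = 3 × 53 = 159.

n₁ = 53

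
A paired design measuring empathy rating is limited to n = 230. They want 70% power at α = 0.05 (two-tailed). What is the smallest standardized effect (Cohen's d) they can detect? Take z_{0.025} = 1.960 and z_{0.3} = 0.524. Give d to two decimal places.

For a single sample (or paired design) of n = 230: d_min = (z_{α/2} + z_β)/√n.
z-sum = 1.960 + 0.524 = 2.484.
d_min = 2.484 / √230 = 2.484 / 15.166 = 0.164.

d_min ≈ 0.16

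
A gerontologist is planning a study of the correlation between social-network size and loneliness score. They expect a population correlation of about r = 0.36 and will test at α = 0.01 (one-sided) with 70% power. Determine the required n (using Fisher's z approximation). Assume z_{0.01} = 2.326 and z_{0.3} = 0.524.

Fisher's z: C = ½·ln((1+r)/(1−r)) = ½·ln(2.1250) = 0.3769.
n = ((z_{α} + z_β)/C)² + 3.
(2.326 + 0.524) / 0.3769 = 2.850 / 0.3769 = 7.562.
n = 7.562² + 3 = 57.18 + 3 = 60.2.
Round up.

n = 61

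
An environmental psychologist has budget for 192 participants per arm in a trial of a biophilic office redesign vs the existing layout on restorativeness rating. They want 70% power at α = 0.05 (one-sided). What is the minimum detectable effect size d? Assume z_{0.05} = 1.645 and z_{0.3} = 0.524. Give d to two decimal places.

d_min ≈ 0.22

For two independent groups of n = 192 each: d_min = (z_{α} + z_β)·√(2/n).
z-sum = 1.645 + 0.524 = 2.169.
d_min = 2.169 × √(2/192) = 2.169 × 0.1021 = 0.221.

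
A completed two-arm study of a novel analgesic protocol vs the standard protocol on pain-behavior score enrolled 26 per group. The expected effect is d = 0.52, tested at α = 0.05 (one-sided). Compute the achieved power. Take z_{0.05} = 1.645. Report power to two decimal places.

power ≈ 0.59

For two equal groups, power = Φ(d·√(n/2) − z_{α}).
d·√(n/2) = 0.52 × √(26/2) = 0.52 × 3.606 = 1.875.
z_β = 1.875 − 1.645 = 0.230.
Power = Φ(0.230) = 0.591.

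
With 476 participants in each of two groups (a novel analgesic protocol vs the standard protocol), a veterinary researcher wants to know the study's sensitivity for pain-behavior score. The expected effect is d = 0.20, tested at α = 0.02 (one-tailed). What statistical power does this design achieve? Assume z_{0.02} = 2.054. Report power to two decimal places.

For two equal groups, power = Φ(d·√(n/2) − z_{α}).
d·√(n/2) = 0.20 × √(476/2) = 0.20 × 15.427 = 3.085.
z_β = 3.085 − 2.054 = 1.031.
Power = Φ(1.031) = 0.849.

power ≈ 0.85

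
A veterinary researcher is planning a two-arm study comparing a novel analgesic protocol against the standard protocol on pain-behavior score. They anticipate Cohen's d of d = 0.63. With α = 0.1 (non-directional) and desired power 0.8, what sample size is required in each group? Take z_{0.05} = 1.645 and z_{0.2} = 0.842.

For two independent groups with equal n: n = 2·((z_{α/2} + z_β) / d)².
z_{α/2} + z_β = 1.645 + 0.842 = 2.487.
n = 2 × (2.487 / 0.63)² = 2 × 3.948² = 2 × 15.58 = 31.2.
Round up to the next whole participant.

n = 32 per group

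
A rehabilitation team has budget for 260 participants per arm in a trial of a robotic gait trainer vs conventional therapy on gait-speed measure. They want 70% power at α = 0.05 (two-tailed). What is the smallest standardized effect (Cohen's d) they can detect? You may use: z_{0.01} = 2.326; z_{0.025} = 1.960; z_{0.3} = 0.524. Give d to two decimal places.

d_min ≈ 0.22

For two independent groups of n = 260 each: d_min = (z_{α/2} + z_β)·√(2/n).
z-sum = 1.960 + 0.524 = 2.484.
d_min = 2.484 × √(2/260) = 2.484 × 0.0877 = 0.218.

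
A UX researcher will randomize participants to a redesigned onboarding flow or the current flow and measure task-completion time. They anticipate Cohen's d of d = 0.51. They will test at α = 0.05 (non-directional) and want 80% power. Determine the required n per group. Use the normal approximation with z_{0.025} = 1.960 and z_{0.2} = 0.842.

n = 61 per group

For two independent groups with equal n: n = 2·((z_{α/2} + z_β) / d)².
z_{α/2} + z_β = 1.960 + 0.842 = 2.802.
n = 2 × (2.802 / 0.51)² = 2 × 5.494² = 2 × 30.19 = 60.4.
Round up to the next whole participant.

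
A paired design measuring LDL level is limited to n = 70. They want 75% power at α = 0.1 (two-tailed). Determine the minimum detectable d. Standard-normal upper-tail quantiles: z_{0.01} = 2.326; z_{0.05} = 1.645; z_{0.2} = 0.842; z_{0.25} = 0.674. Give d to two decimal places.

For a single sample (or paired design) of n = 70: d_min = (z_{α/2} + z_β)/√n.
z-sum = 1.645 + 0.674 = 2.319.
d_min = 2.319 / √70 = 2.319 / 8.367 = 0.277.

d_min ≈ 0.28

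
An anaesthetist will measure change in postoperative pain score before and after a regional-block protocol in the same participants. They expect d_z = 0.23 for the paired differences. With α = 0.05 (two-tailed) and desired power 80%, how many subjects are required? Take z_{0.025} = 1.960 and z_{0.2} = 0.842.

n = 149 pairs

For a paired (one-sample on differences) test: n = ((z_{α/2} + z_β) / d)².
z_{α/2} + z_β = 1.960 + 0.842 = 2.802.
n = (2.802 / 0.23)² = 12.183² = 148.42.
Round up.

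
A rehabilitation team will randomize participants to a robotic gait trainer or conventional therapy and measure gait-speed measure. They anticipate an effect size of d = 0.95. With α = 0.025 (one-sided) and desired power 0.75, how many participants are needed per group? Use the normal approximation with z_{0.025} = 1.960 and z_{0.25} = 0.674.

For two independent groups with equal n: n = 2·((z_{α} + z_β) / d)².
z_{α} + z_β = 1.960 + 0.674 = 2.634.
n = 2 × (2.634 / 0.95)² = 2 × 2.773² = 2 × 7.69 = 15.4.
Round up to the next whole participant.

n = 16 per group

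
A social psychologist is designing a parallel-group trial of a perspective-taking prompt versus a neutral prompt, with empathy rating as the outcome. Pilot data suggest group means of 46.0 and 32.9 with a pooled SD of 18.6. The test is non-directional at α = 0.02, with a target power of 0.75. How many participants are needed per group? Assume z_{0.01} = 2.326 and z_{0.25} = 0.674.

Cohen's d = |M₁ − M₂| / SD_pooled = |46.0 − 32.9| / 18.6 = 13.1 / 18.6 = 0.704.
For two independent groups with equal n: n = 2·((z_{α/2} + z_β) / d)².
z_{α/2} + z_β = 2.326 + 0.674 = 3.000.
n = 2 × (3.000 / 0.704)² = 2 × 4.261² = 2 × 18.16 = 36.3.
Round up to the next whole participant.

n = 37 per group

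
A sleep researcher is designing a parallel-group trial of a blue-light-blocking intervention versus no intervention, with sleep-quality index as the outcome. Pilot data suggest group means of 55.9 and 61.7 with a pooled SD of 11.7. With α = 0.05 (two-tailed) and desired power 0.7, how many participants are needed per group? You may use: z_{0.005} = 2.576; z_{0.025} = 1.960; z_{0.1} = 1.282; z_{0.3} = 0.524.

Cohen's d = |M₁ − M₂| / SD_pooled = |55.9 − 61.7| / 11.7 = 5.8 / 11.7 = 0.496.
For two independent groups with equal n: n = 2·((z_{α/2} + z_β) / d)².
z_{α/2} + z_β = 1.960 + 0.524 = 2.484.
n = 2 × (2.484 / 0.496)² = 2 × 5.008² = 2 × 25.08 = 50.2.
Round up to the next whole participant.

n = 51 per group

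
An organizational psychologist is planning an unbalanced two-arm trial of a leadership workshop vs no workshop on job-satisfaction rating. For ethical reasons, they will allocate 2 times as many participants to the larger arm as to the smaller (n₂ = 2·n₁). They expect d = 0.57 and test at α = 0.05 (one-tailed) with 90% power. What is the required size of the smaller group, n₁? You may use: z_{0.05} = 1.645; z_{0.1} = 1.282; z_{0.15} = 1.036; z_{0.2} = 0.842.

With allocation ratio k = n₂/n₁ = 2, Var(x̄₁−x̄₂) = σ²(1/n₁ + 1/(k·n₁)) = σ²·(k+1)/(k·n₁).
So n₁ = (1 + 1/k)·((z_{α} + z_β)/d)² = 1.500 × (2.927/0.57)².
n₁ = 1.500 × 26.37 = 39.6.
Round up: n₁ = 40, giving n₂ = 2 × 40 = 80.

n₁ = 40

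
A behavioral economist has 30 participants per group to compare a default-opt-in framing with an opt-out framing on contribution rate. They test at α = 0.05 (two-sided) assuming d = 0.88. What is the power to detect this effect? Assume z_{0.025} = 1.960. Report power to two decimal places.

For two equal groups, power = Φ(d·√(n/2) − z_{α/2}).
d·√(n/2) = 0.88 × √(30/2) = 0.88 × 3.873 = 3.408.
z_β = 3.408 − 1.960 = 1.448.
Power = Φ(1.448) = 0.926.

power ≈ 0.93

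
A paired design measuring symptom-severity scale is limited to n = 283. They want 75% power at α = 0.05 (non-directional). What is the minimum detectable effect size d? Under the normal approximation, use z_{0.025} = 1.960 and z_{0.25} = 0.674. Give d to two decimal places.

For a single sample (or paired design) of n = 283: d_min = (z_{α/2} + z_β)/√n.
z-sum = 1.960 + 0.674 = 2.634.
d_min = 2.634 / √283 = 2.634 / 16.823 = 0.157.

d_min ≈ 0.16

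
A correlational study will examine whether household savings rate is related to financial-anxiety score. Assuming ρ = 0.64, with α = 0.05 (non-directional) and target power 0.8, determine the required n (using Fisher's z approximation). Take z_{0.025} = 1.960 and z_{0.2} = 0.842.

Fisher's z: C = ½·ln((1+r)/(1−r)) = ½·ln(4.5556) = 0.7582.
n = ((z_{α/2} + z_β)/C)² + 3.
(1.960 + 0.842) / 0.7582 = 2.802 / 0.7582 = 3.696.
n = 3.696² + 3 = 13.66 + 3 = 16.7.
Round up.

n = 17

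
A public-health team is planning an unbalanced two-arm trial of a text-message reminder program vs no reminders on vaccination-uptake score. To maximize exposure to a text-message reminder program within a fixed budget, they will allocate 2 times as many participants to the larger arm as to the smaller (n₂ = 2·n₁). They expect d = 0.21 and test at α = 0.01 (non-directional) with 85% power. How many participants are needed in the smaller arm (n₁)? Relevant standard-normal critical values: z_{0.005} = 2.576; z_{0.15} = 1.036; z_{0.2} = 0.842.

With allocation ratio k = n₂/n₁ = 2, Var(x̄₁−x̄₂) = σ²(1/n₁ + 1/(k·n₁)) = σ²·(k+1)/(k·n₁).
So n₁ = (1 + 1/k)·((z_{α/2} + z_β)/d)² = 1.500 × (3.612/0.21)².
n₁ = 1.500 × 295.84 = 443.8.
Round up: n₁ = 444, giving n₂ = 2 × 444 = 888.

n₁ = 444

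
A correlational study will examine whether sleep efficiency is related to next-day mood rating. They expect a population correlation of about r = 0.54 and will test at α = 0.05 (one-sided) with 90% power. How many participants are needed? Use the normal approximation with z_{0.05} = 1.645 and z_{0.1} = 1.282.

n = 27

Fisher's z: C = ½·ln((1+r)/(1−r)) = ½·ln(3.3478) = 0.6042.
n = ((z_{α} + z_β)/C)² + 3.
(1.645 + 1.282) / 0.6042 = 2.927 / 0.6042 = 4.844.
n = 4.844² + 3 = 23.47 + 3 = 26.5.
Round up.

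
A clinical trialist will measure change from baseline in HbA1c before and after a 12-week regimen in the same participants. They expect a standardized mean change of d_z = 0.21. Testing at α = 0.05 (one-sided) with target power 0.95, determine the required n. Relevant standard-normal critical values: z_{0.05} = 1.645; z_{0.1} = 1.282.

For a paired (one-sample on differences) test: n = ((z_{α} + z_β) / d)².
z_{α} + z_β = 1.645 + 1.645 = 3.290.
n = (3.290 / 0.21)² = 15.667² = 245.44.
Round up.

n = 246 pairs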